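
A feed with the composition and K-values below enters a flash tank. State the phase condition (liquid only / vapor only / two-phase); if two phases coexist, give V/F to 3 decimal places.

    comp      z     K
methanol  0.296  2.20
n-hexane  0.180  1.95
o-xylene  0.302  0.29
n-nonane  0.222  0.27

ΣzᵢKᵢ = 1.150; Σzᵢ/Kᵢ = 2.090.
Both exceed 1, so a two-phase solution exists.
Newton–Raphson from ψ = 0.68:
  ψ = 0.680: g = -0.4369, g' = -1.225 → ψ = 0.323
  ψ = 0.323: g = -0.1037, g' = -0.775 → ψ = 0.190
  ψ = 0.190: g = -0.0016, g' = -0.762 → ψ = 0.187
Converged at ψ = 0.187.

two-phase, V/F = 0.187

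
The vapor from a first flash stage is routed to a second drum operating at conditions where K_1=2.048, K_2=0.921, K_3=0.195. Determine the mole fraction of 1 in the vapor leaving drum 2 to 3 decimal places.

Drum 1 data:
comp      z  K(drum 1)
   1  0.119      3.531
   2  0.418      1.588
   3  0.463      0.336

Drum 1:
Rachford–Rice: g(ψ₁) = Σ zᵢ(Kᵢ−1)/(1+ψ₁(Kᵢ−1)) = 0.
Check two-phase: ΣzᵢKᵢ = 1.240 > 1 and Σzᵢ/Kᵢ = 1.675 > 1, so g(0) = 0.240 > 0 and g(1) = -0.675 < 0.
Iterate (Newton) starting at ψ₁ = 0.48:
  ψ₁ = 0.480: g = -0.1236, g' = -0.683 → ψ₁ = 0.299
  ψ₁ = 0.299: g = -0.0032, g' = -0.669 → ψ₁ = 0.294
Converged at ψ₁ = 0.294.
Drum-1 compositions:
  1: x = 0.068, y = 0.241
  2: x = 0.356, y = 0.566
  3: x = 0.575, y = 0.193
Drum-2 feed = drum-1 vapor: z₂ = (0.2408, 0.5658, 0.1934).
Drum 2:
Rachford–Rice: g(ψ₂) = Σ zᵢ(Kᵢ−1)/(1+ψ₂(Kᵢ−1)) = 0.
g(0) = ΣzᵢKᵢ − 1 = 0.052 and g(1) = 1 − Σzᵢ/Kᵢ = -0.724, so a root lies in (0, 1).
Newton iteration, ψ₂⁰ = 0.5:
  ψ₂ = 0.500: g = -0.1415, g' = -0.469 → ψ₂ = 0.198
  ψ₂ = 0.198: g = -0.0217, g' = -0.362 → ψ₂ = 0.138
Converged at ψ₂ = 0.138.
  1: x = 0.210, y = 0.431
  2: x = 0.572, y = 0.527
  3: x = 0.218, y = 0.042

y_1 (drum 2) = 0.431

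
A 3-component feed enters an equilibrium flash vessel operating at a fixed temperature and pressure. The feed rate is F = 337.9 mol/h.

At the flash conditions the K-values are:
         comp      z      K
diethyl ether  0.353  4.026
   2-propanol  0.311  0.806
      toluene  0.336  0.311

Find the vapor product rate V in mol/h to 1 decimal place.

Material balance + equilibrium reduce to Σ zᵢ(Kᵢ−1)/(1+ψ(Kᵢ−1)) = 0.
Feasibility: ΣzᵢKᵢ = 1.776, Σzᵢ/Kᵢ = 1.554 — both > 1, two phases present.
Iterate (Newton) starting at ψ = 0.5:
  ψ = 0.500: g = 0.0051, g' = -0.897 → ψ = 0.506
Converged at ψ = 0.506.
Then V = ψ·F = 0.5057·337.9 = 170.9 mol/h and L = F − V = 167.0 mol/h.

V = 170.9 mol/h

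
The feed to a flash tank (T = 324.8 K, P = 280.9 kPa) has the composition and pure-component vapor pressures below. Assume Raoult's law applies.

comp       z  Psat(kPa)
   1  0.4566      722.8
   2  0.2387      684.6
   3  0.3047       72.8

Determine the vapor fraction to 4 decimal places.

Raoult's law: Kᵢ = Pᵢˢᵃᵗ/P = Pᵢˢᵃᵗ/280.9.
  K_1 = 722.8/280.9 = 2.573158, K_2 = 684.6/280.9 = 2.437166, K_3 = 72.8/280.9 = 0.259167
Newton iteration, ψ⁰ = 0.55:
  ψ = 0.5500: g = 0.19575, g' = -0.9549 → ψ = 0.7550
  ψ = 0.7550: g = -0.01938, g' = -1.2107 → ψ = 0.7390
  ψ = 0.7390: g = -0.00030, g' = -1.1742 → ψ = 0.7387
Converged at ψ = 0.7387.

ψ = 0.7387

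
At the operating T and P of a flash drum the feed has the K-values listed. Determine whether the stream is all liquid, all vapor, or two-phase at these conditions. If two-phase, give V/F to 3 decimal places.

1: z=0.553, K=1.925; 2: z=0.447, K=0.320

two-phase, V/F = 0.330

ΣzᵢKᵢ = 1.208; Σzᵢ/Kᵢ = 1.684.
Both exceed 1, so a two-phase solution exists.
Iterate (Newton) starting at ψ = 0.5:
  ψ = 0.500: g = -0.1108, g' = -0.696 → ψ = 0.341
  ψ = 0.341: g = -0.0067, g' = -0.624 → ψ = 0.330
Converged at ψ = 0.330.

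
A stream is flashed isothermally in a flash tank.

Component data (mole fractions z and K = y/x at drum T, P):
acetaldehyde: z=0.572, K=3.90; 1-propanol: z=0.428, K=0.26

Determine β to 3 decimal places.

Let β = V/F and solve Σ zᵢ(Kᵢ−1)/(1+β(Kᵢ−1)) = 0.
Check two-phase: ΣzᵢKᵢ = 2.342 > 1 and Σzᵢ/Kᵢ = 1.793 > 1, so g(0) = 1.342 > 0 and g(1) = -0.793 < 0.
Newton iteration, β⁰ = 0.38:
  β = 0.380: g = 0.3485, g' = -1.542 → β = 0.606
  β = 0.606: g = 0.0274, g' = -1.403 → β = 0.625
Converged at β = 0.625.

β = 0.625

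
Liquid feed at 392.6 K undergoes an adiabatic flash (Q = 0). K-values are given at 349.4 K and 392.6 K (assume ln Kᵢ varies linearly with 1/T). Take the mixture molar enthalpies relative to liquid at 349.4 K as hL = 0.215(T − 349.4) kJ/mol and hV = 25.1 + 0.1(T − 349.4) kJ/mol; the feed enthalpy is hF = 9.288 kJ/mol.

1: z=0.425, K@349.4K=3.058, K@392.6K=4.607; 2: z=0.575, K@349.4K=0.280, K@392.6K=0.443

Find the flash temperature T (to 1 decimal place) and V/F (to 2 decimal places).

Adiabatic flash: solve Rachford–Rice at each trial T, then check hF = ψ·hV(T) + (1−ψ)·hL(T).
  T = 349.4 K: K = (3.058, 0.280), RR gives ψ = 0.311, H_out = 7.803 kJ/mol
  T = 392.6 K: K = (4.607, 0.443), RR gives ψ = 0.604, H_out = 21.440 kJ/mol
  T = 371.0 K: K = (3.798, 0.357), RR gives ψ = 0.455, H_out = 14.944 kJ/mol
  T = 360.2 K: K = (3.419, 0.317), RR gives ψ = 0.385, H_out = 11.504 kJ/mol
  T = 354.8 K: K = (3.236, 0.298), RR gives ψ = 0.349, H_out = 9.694 kJ/mol
  T = 352.1 K: K = (3.147, 0.289), RR gives ψ = 0.330, H_out = 8.760 kJ/mol
  T = 353.5 K: K = (3.193, 0.294), RR gives ψ = 0.340, H_out = 9.247 kJ/mol
Linear interpolation between T = 353.5 (H_out = 9.247) and T = 354.8 (H_out = 9.694) on hF = 9.288 gives T ≈ 353.6 K, at which ψ = 0.34.

T = 353.6 K, V/F = 0.34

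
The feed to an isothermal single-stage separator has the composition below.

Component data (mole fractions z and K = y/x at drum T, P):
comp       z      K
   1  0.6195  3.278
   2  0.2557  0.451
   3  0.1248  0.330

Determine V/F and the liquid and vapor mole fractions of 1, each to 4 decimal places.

V/F = 0.8742, x_1 = 0.2071, y_1 = 0.6788

Material balance + equilibrium reduce to Σ zᵢ(Kᵢ−1)/(1+V/F(Kᵢ−1)) = 0.
Check two-phase: ΣzᵢKᵢ = 2.1872 > 1 and Σzᵢ/Kᵢ = 1.1341 > 1, so g(0) = 1.1872 > 0 and g(1) = -0.1341 < 0.
Newton–Raphson from V/F = 0.39:
  V/F = 0.3900: g = 0.45548, g' = -1.1289 → V/F = 0.7935
  V/F = 0.7935: g = 0.07540, g' = -0.9052 → V/F = 0.8768
  V/F = 0.8768: g = -0.00250, g' = -0.9735 → V/F = 0.8742
Converged at V/F = 0.8742.
Compositions from xᵢ = zᵢ/(1+V/F(Kᵢ−1)), yᵢ = Kᵢxᵢ:
  1: x = 0.2071, y = 0.6788
  2: x = 0.4917, y = 0.2217
  3: x = 0.3012, y = 0.0994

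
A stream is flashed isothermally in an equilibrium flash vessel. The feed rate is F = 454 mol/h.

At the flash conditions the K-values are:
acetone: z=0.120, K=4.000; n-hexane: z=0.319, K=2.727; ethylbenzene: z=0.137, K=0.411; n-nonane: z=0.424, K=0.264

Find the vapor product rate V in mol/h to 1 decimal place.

V = 157.7 mol/h

Material balance + equilibrium reduce to Σ zᵢ(Kᵢ−1)/(1+β(Kᵢ−1)) = 0.
Check two-phase: ΣzᵢKᵢ = 1.518 > 1 and Σzᵢ/Kᵢ = 2.086 > 1, so g(0) = 0.518 > 0 and g(1) = -1.086 < 0.
Newton iteration, β⁰ = 0.5:
  β = 0.500: g = -0.1685, g' = -1.117 → β = 0.349
  β = 0.349: g = -0.0021, g' = -1.119 → β = 0.347
Converged at β = 0.347.
Then V = β·F = 0.3473·454 = 157.7 mol/h and L = F − V = 296.3 mol/h.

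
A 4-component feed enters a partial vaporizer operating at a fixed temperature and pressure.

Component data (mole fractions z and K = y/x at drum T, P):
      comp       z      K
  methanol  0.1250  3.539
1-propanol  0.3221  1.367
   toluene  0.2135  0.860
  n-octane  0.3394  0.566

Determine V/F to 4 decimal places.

Rachford–Rice: g(V/F) = Σ zᵢ(Kᵢ−1)/(1+V/F(Kᵢ−1)) = 0.
g(0) = ΣzᵢKᵢ − 1 = 0.2584 and g(1) = 1 − Σzᵢ/Kᵢ = -0.1188, so a root lies in (0, 1).
Newton iteration, V/F⁰ = 0.5:
  V/F = 0.5000: g = 0.01946, g' = -0.2965 → V/F = 0.5656
  V/F = 0.5656: g = 0.00048, g' = -0.2828 → V/F = 0.5673
Converged at V/F = 0.5673.

V/F = 0.5673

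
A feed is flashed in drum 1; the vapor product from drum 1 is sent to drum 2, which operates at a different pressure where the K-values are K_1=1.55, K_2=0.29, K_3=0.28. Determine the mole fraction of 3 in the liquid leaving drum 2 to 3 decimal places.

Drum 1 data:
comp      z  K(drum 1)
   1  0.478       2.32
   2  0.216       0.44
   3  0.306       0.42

x_3 (drum 2) = 0.252

Drum 1:
Newton–Raphson from ψ₁ = 0.34:
  ψ₁ = 0.340: g = 0.0650, g' = -0.660 → ψ₁ = 0.439
  ψ₁ = 0.439: g = 0.0013, g' = -0.638 → ψ₁ = 0.441
Converged at ψ₁ = 0.441.
Drum-1 compositions:
  1: x = 0.302, y = 0.701
  2: x = 0.287, y = 0.126
  3: x = 0.411, y = 0.173
Drum-2 feed = drum-1 vapor: z₂ = (0.7012, 0.1262, 0.1726).
Drum 2:
Rachford–Rice: g(ψ₂) = Σ zᵢ(Kᵢ−1)/(1+ψ₂(Kᵢ−1)) = 0.
Feasibility: ΣzᵢKᵢ = 1.172, Σzᵢ/Kᵢ = 1.504 — both > 1, two phases present.
Iterate (Newton) starting at ψ₂ = 0.5:
  ψ₂ = 0.500: g = -0.0306, g' = -0.502 → ψ₂ = 0.439
  ψ₂ = 0.439: g = -0.0012, g' = -0.463 → ψ₂ = 0.436
Converged at ψ₂ = 0.436.
  1: x = 0.565, y = 0.877
  2: x = 0.183, y = 0.053
  3: x = 0.252, y = 0.070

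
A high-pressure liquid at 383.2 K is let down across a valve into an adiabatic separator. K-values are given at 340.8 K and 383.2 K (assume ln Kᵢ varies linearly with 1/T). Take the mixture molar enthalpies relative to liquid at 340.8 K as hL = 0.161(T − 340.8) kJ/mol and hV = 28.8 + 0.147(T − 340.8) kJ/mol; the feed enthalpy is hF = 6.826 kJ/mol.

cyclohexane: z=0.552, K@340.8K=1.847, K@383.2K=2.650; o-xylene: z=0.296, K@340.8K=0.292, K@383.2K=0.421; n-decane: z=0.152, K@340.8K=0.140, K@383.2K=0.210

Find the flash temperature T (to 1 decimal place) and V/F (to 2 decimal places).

T = 343.0 K, V/F = 0.22

Adiabatic flash: solve Rachford–Rice at each trial T, then check hF = ψ·hV(T) + (1−ψ)·hL(T).
  T = 340.8 K: K = (1.847, 0.292, 0.140), RR gives ψ = 0.197, H_out = 5.663 kJ/mol
  T = 383.2 K: K = (2.650, 0.421, 0.210), RR gives ψ = 0.565, H_out = 22.756 kJ/mol
  T = 362.0 K: K = (2.236, 0.354, 0.174), RR gives ψ = 0.413, H_out = 15.197 kJ/mol
  T = 351.4 K: K = (2.038, 0.323, 0.156), RR gives ψ = 0.318, H_out = 10.818 kJ/mol
  T = 346.1 K: K = (1.942, 0.307, 0.148), RR gives ψ = 0.262, H_out = 8.366 kJ/mol
  T = 343.5 K: K = (1.895, 0.300, 0.144), RR gives ψ = 0.231, H_out = 7.076 kJ/mol
  T = 342.1 K: K = (1.870, 0.296, 0.142), RR gives ψ = 0.213, H_out = 6.354 kJ/mol
Linear interpolation between T = 342.1 (H_out = 6.354) and T = 343.5 (H_out = 7.076) on hF = 6.826 gives T ≈ 343.0 K, at which ψ = 0.22.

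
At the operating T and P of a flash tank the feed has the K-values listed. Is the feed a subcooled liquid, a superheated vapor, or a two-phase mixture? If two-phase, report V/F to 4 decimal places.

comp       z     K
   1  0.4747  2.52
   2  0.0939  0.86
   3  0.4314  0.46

two-phase, V/F = 0.6319

ΣzᵢKᵢ = 1.4754; Σzᵢ/Kᵢ = 1.2354.
Both exceed 1, so a two-phase solution exists.
Rachford–Rice: g(ψ) = Σ zᵢ(Kᵢ−1)/(1+ψ(Kᵢ−1)) = 0.
Newton–Raphson from ψ = 0.5:
  ψ = 0.5000: g = 0.07671, g' = -0.5923 → ψ = 0.6295
  ψ = 0.6295: g = 0.00137, g' = -0.5774 → ψ = 0.6319
Converged at ψ = 0.6319.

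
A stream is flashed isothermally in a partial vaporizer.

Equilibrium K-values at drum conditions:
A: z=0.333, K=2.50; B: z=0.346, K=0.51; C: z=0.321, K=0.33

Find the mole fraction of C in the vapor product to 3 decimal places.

Rachford–Rice: g(ψ) = Σ zᵢ(Kᵢ−1)/(1+ψ(Kᵢ−1)) = 0.
g(0) = ΣzᵢKᵢ − 1 = 0.115 and g(1) = 1 − Σzᵢ/Kᵢ = -0.784, so a root lies in (0, 1).
Newton iteration, ψ⁰ = 0.43:
  ψ = 0.430: g = -0.2133, g' = -0.695 → ψ = 0.123
  ψ = 0.123: g = 0.0069, g' = -0.799 → ψ = 0.132
Converged at ψ = 0.132.
Compositions from xᵢ = zᵢ/(1+ψ(Kᵢ−1)), yᵢ = Kᵢxᵢ:
  A: x = 0.278, y = 0.695
  B: x = 0.370, y = 0.189
  C: x = 0.352, y = 0.116

y_C = 0.116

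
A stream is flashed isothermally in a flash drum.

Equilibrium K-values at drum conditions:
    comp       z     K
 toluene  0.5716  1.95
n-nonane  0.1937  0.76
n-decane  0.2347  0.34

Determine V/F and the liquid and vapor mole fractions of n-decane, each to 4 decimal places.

Rachford–Rice: g(V/F) = Σ zᵢ(Kᵢ−1)/(1+V/F(Kᵢ−1)) = 0.
g(0) = ΣzᵢKᵢ − 1 = 0.3416 and g(1) = 1 − Σzᵢ/Kᵢ = -0.2383, so a root lies in (0, 1).
Newton iteration, V/F⁰ = 0.5:
  V/F = 0.5000: g = 0.08412, g' = -0.4793 → V/F = 0.6755
  V/F = 0.6755: g = -0.00426, g' = -0.5402 → V/F = 0.6676
Converged at V/F = 0.6676.
Compositions from xᵢ = zᵢ/(1+V/F(Kᵢ−1)), yᵢ = Kᵢxᵢ:
  toluene: x = 0.3498, y = 0.6820
  n-nonane: x = 0.2307, y = 0.1753
  n-decane: x = 0.4196, y = 0.1427

V/F = 0.6676, x_n-decane = 0.4196, y_n-decane = 0.1427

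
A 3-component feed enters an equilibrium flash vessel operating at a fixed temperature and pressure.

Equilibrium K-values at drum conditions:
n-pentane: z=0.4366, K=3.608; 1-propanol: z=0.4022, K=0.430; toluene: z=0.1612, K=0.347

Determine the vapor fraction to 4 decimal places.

Iterate (Newton) starting at ψ = 0.5:
  ψ = 0.5000: g = 0.01728, g' = -0.9666 → ψ = 0.5179
  ψ = 0.5179: g = 0.00008, g' = -0.9574 → ψ = 0.5180
Converged at ψ = 0.5180.

ψ = 0.5180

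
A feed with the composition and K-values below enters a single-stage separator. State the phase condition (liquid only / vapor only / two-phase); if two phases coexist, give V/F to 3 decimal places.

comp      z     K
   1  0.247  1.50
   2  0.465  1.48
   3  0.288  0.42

two-phase, V/F = 0.636

ΣzᵢKᵢ = 1.180; Σzᵢ/Kᵢ = 1.165.
Both exceed 1, so a two-phase solution exists.
Material balance + equilibrium reduce to Σ zᵢ(Kᵢ−1)/(1+ψ(Kᵢ−1)) = 0.
Newton iteration, ψ⁰ = 0.62:
  ψ = 0.620: g = 0.0054, g' = -0.336 → ψ = 0.636
Converged at ψ = 0.636.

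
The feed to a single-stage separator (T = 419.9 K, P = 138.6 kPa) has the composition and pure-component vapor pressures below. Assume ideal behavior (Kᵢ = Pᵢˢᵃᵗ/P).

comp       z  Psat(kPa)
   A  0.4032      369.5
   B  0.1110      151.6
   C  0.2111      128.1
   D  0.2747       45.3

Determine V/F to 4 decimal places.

Raoult's law: Kᵢ = Pᵢˢᵃᵗ/P = Pᵢˢᵃᵗ/138.6.
  K_A = 369.5/138.6 = 2.665945, K_B = 151.6/138.6 = 1.093795, K_C = 128.1/138.6 = 0.924242, K_D = 45.3/138.6 = 0.326840
Iterate (Newton) starting at V/F = 0.5:
  V/F = 0.5000: g = 0.08105, g' = -0.6181 → V/F = 0.6311
  V/F = 0.6311: g = -0.00104, g' = -0.6444 → V/F = 0.6295
Converged at V/F = 0.6295.

V/F = 0.6295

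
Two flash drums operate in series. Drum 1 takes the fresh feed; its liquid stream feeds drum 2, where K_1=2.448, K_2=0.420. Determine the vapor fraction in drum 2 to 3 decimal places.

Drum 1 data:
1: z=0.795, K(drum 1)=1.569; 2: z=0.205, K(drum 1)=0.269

V/F (drum 2) = 0.667

Drum 1:
Rachford–Rice: g(ψ₁) = Σ zᵢ(Kᵢ−1)/(1+ψ₁(Kᵢ−1)) = 0.
Check two-phase: ΣzᵢKᵢ = 1.302 > 1 and Σzᵢ/Kᵢ = 1.269 > 1, so g(0) = 0.302 > 0 and g(1) = -0.269 < 0.
Newton–Raphson from ψ₁ = 0.5:
  ψ₁ = 0.500: g = 0.1160, g' = -0.428 → ψ₁ = 0.771
  ψ₁ = 0.771: g = -0.0289, g' = -0.699 → ψ₁ = 0.730
  ψ₁ = 0.730: g = -0.0015, g' = -0.632 → ψ₁ = 0.727
Converged at ψ₁ = 0.727.
Drum-1 compositions:
  1: x = 0.562, y = 0.882
  2: x = 0.438, y = 0.118
Drum-2 feed = drum-1 liquid: z₂ = (0.5623, 0.4377).
Drum 2:
Newton iteration, ψ₂⁰ = 0.4:
  ψ₂ = 0.400: g = 0.1850, g' = -0.722 → ψ₂ = 0.656
  ψ₂ = 0.656: g = 0.0077, g' = -0.694 → ψ₂ = 0.667
Converged at ψ₂ = 0.667.
  1: x = 0.286, y = 0.700
  2: x = 0.714, y = 0.300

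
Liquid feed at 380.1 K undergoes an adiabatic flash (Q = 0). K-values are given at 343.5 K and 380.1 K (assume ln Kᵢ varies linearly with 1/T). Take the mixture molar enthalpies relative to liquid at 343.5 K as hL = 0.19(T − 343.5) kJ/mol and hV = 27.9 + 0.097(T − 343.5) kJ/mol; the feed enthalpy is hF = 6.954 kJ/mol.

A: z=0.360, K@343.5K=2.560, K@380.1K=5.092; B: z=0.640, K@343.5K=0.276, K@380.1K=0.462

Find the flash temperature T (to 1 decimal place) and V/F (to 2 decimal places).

T = 351.2 K, V/F = 0.20

Adiabatic flash: solve Rachford–Rice at each trial T, then check hF = ψ·hV(T) + (1−ψ)·hL(T).
  T = 343.5 K: K = (2.560, 0.276), RR gives ψ = 0.087, H_out = 2.427 kJ/mol
  T = 380.1 K: K = (5.092, 0.462), RR gives ψ = 0.513, H_out = 19.514 kJ/mol
  T = 361.8 K: K = (3.674, 0.362), RR gives ψ = 0.325, H_out = 11.984 kJ/mol
  T = 352.6 K: K = (3.078, 0.317), RR gives ψ = 0.219, H_out = 7.654 kJ/mol
  T = 348.1 K: K = (2.813, 0.296), RR gives ψ = 0.159, H_out = 5.231 kJ/mol
  T = 350.4 K: K = (2.947, 0.307), RR gives ψ = 0.190, H_out = 6.502 kJ/mol
  T = 351.5 K: K = (3.012, 0.312), RR gives ψ = 0.205, H_out = 7.085 kJ/mol
  T = 350.9 K: K = (2.976, 0.309), RR gives ψ = 0.197, H_out = 6.769 kJ/mol
  T = 351.2 K: K = (2.994, 0.310), RR gives ψ = 0.201, H_out = 6.928 kJ/mol
Linear interpolation between T = 351.2 (H_out = 6.928) and T = 351.5 (H_out = 7.085) on hF = 6.954 gives T ≈ 351.2 K, at which ψ = 0.20.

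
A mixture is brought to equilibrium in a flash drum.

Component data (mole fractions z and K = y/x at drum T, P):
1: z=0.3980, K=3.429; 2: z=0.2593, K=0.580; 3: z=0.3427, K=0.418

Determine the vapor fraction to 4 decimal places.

Iterate (Newton) starting at ψ = 0.5:
  ψ = 0.5000: g = 0.01738, g' = -0.7830 → ψ = 0.5222
  ψ = 0.5222: g = 0.00014, g' = -0.7710 → ψ = 0.5224
Converged at ψ = 0.5224.

ψ = 0.5224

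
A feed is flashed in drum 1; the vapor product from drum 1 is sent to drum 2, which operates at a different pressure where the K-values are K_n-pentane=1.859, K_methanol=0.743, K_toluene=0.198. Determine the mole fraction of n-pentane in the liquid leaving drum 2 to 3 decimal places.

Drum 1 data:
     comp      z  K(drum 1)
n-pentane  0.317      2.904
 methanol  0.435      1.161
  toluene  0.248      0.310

Drum 1:
Iterate (Newton) starting at ψ₁ = 0.5:
  ψ₁ = 0.500: g = 0.1128, g' = -0.586 → ψ₁ = 0.692
  ψ₁ = 0.692: g = -0.0042, g' = -0.656 → ψ₁ = 0.686
Converged at ψ₁ = 0.686.
Drum-1 compositions:
  n-pentane: x = 0.137, y = 0.399
  methanol: x = 0.392, y = 0.455
  toluene: x = 0.471, y = 0.146
Drum-2 feed = drum-1 vapor: z₂ = (0.3992, 0.4548, 0.1459).
Drum 2:
Newton iteration, ψ₂⁰ = 0.54:
  ψ₂ = 0.540: g = -0.1079, g' = -0.470 → ψ₂ = 0.310
  ψ₂ = 0.310: g = -0.0121, g' = -0.386 → ψ₂ = 0.279
Converged at ψ₂ = 0.279.
  n-pentane: x = 0.322, y = 0.599
  methanol: x = 0.490, y = 0.364
  toluene: x = 0.188, y = 0.037

x_n-pentane (drum 2) = 0.322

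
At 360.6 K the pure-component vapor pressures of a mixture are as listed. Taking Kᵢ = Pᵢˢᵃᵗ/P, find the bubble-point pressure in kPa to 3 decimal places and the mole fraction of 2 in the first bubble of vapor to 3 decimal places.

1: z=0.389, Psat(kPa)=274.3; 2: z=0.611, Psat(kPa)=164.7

At the bubble point ψ → 0, so ΣzᵢKᵢ = 1 with Kᵢ = Pᵢˢᵃᵗ/P ⇒ P = ΣzᵢPᵢˢᵃᵗ.
P = 0.389·274.3 + 0.611·164.7 = 207.334 kPa
yᵢ = zᵢPᵢˢᵃᵗ/P ⇒ y_2 = 0.611·164.7/207.334 = 0.485

Pbub = 207.334 kPa, y_2 = 0.485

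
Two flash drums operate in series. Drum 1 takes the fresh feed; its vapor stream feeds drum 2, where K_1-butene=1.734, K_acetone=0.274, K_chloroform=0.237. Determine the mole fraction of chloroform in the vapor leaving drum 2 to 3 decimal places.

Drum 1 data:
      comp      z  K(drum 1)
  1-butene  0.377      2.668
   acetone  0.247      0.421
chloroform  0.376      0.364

y_chloroform (drum 2) = 0.068

Drum 1:
Rachford–Rice: g(ψ₁) = Σ zᵢ(Kᵢ−1)/(1+ψ₁(Kᵢ−1)) = 0.
g(0) = ΣzᵢKᵢ − 1 = 0.247 and g(1) = 1 − Σzᵢ/Kᵢ = -0.761, so a root lies in (0, 1).
Newton–Raphson from ψ₁ = 0.55:
  ψ₁ = 0.550: g = -0.2497, g' = -0.823 → ψ₁ = 0.247
  ψ₁ = 0.247: g = -0.0050, g' = -0.853 → ψ₁ = 0.241
Converged at ψ₁ = 0.241.
Drum-1 compositions:
  1-butene: x = 0.269, y = 0.718
  acetone: x = 0.287, y = 0.121
  chloroform: x = 0.444, y = 0.162
Drum-2 feed = drum-1 vapor: z₂ = (0.7175, 0.1208, 0.1616).
Drum 2:
Rachford–Rice: g(ψ₂) = Σ zᵢ(Kᵢ−1)/(1+ψ₂(Kᵢ−1)) = 0.
Check two-phase: ΣzᵢKᵢ = 1.316 > 1 and Σzᵢ/Kᵢ = 1.537 > 1, so g(0) = 0.316 > 0 and g(1) = -0.537 < 0.
Newton–Raphson from ψ₂ = 0.5:
  ψ₂ = 0.500: g = 0.0482, g' = -0.610 → ψ₂ = 0.579
  ψ₂ = 0.579: g = -0.0027, g' = -0.682 → ψ₂ = 0.575
Converged at ψ₂ = 0.575.
  1-butene: x = 0.505, y = 0.875
  acetone: x = 0.207, y = 0.057
  chloroform: x = 0.288, y = 0.068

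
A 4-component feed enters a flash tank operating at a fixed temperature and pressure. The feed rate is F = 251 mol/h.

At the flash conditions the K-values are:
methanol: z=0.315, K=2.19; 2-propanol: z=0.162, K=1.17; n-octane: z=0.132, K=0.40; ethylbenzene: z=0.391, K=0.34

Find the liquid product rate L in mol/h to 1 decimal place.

Material balance + equilibrium reduce to Σ zᵢ(Kᵢ−1)/(1+ψ(Kᵢ−1)) = 0.
Check two-phase: ΣzᵢKᵢ = 1.065 > 1 and Σzᵢ/Kᵢ = 1.762 > 1, so g(0) = 0.065 > 0 and g(1) = -0.762 < 0.
Newton–Raphson from ψ = 0.39:
  ψ = 0.390: g = -0.1690, g' = -0.602 → ψ = 0.109
  ψ = 0.109: g = -0.0041, g' = -0.606 → ψ = 0.102
Converged at ψ = 0.102.
Then V = ψ·F = 0.1025·251 = 25.7 mol/h and L = F − V = 225.3 mol/h.

L = 225.3 mol/h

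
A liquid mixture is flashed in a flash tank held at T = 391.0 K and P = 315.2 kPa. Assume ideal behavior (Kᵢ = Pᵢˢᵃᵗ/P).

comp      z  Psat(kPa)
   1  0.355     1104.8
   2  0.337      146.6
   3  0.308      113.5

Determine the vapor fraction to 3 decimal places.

Raoult's law: Kᵢ = Pᵢˢᵃᵗ/P = Pᵢˢᵃᵗ/315.2.
  K_1 = 1104.8/315.2 = 3.50508, K_2 = 146.6/315.2 = 0.46510, K_3 = 113.5/315.2 = 0.36009
Rachford–Rice: g(ψ) = Σ zᵢ(Kᵢ−1)/(1+ψ(Kᵢ−1)) = 0.
Feasibility: ΣzᵢKᵢ = 1.512, Σzᵢ/Kᵢ = 1.681 — both > 1, two phases present.
Newton iteration, ψ⁰ = 0.5:
  ψ = 0.500: g = -0.1411, g' = -0.891 → ψ = 0.342
  ψ = 0.342: g = 0.0063, g' = -0.998 → ψ = 0.348
Converged at ψ = 0.348.

ψ = 0.348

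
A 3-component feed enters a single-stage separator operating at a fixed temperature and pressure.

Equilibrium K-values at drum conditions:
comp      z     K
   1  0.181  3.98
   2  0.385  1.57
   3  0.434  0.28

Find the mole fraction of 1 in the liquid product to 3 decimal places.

Material balance + equilibrium reduce to Σ zᵢ(Kᵢ−1)/(1+ψ(Kᵢ−1)) = 0.
g(0) = ΣzᵢKᵢ − 1 = 0.446 and g(1) = 1 − Σzᵢ/Kᵢ = -0.841, so a root lies in (0, 1).
Newton iteration, ψ⁰ = 0.5:
  ψ = 0.500: g = -0.1009, g' = -0.884 → ψ = 0.386
  ψ = 0.386: g = -0.0020, g' = -0.863 → ψ = 0.384
Converged at ψ = 0.384.
Compositions from xᵢ = zᵢ/(1+ψ(Kᵢ−1)), yᵢ = Kᵢxᵢ:
  1: x = 0.084, y = 0.336
  2: x = 0.316, y = 0.496
  3: x = 0.600, y = 0.168

x_1 = 0.084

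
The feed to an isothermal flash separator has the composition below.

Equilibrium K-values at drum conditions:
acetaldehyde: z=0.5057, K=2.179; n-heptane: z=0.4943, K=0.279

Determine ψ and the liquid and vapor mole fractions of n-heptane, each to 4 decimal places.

ψ = 0.2821, x_n-heptane = 0.6205, y_n-heptane = 0.1731

Rachford–Rice: g(ψ) = Σ zᵢ(Kᵢ−1)/(1+ψ(Kᵢ−1)) = 0.
Check two-phase: ΣzᵢKᵢ = 1.2398 > 1 and Σzᵢ/Kᵢ = 2.0038 > 1, so g(0) = 0.2398 > 0 and g(1) = -1.0038 < 0.
Binary case is linear: z₁(K₁−1)(1+ψ(K₂−1)) + z₂(K₂−1)(1+ψ(K₁−1)) = 0
⇒ ψ = [z₁(K₁−1)+z₂(K₂−1)] / [−(K₁−1)(K₂−1)] = 0.23983/0.85006 = 0.2821
Compositions from xᵢ = zᵢ/(1+ψ(Kᵢ−1)), yᵢ = Kᵢxᵢ:
  acetaldehyde: x = 0.3795, y = 0.8269
  n-heptane: x = 0.6205, y = 0.1731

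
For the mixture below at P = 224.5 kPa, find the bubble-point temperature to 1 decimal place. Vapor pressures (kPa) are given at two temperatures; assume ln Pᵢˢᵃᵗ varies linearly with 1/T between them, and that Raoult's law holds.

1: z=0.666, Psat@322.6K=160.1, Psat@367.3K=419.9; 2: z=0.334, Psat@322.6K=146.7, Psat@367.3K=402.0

T = 338.0 K

Bubble-point temperature: ΣzᵢPᵢˢᵃᵗ(T) = P. Interpolate ln Pᵢˢᵃᵗ = aᵢ + bᵢ/T.
  T = 322.6 K: ΣzᵢPᵢˢᵃᵗ = 155.62 kPa
  T = 367.3 K: ΣzᵢPᵢˢᵃᵗ = 413.92 kPa
  T = 345.0 K: ΣzᵢPᵢˢᵃᵗ = 262.25 kPa
  T = 333.8 K: ΣzᵢPᵢˢᵃᵗ = 203.79 kPa
  T = 339.4 K: ΣzᵢPᵢˢᵃᵗ = 231.66 kPa
  T = 336.6 K: ΣzᵢPᵢˢᵃᵗ = 217.40 kPa
Interpolating between 336.6 K and 339.4 K gives T ≈ 338.0 K.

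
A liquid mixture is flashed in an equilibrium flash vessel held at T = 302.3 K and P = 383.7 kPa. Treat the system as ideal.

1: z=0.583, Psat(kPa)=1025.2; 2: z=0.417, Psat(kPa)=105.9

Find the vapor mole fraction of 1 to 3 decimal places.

Raoult's law: Kᵢ = Pᵢˢᵃᵗ/P = Pᵢˢᵃᵗ/383.7.
  K_1 = 1025.2/383.7 = 2.67188, K_2 = 105.9/383.7 = 0.27600
Rachford–Rice: g(V/F) = Σ zᵢ(Kᵢ−1)/(1+V/F(Kᵢ−1)) = 0.
Feasibility: ΣzᵢKᵢ = 1.673, Σzᵢ/Kᵢ = 1.729 — both > 1, two phases present.
Newton iteration, V/F⁰ = 0.35:
  V/F = 0.350: g = 0.2105, g' = -1.041 → V/F = 0.552
  V/F = 0.552: g = 0.0037, g' = -1.047 → V/F = 0.556
Converged at V/F = 0.556.
Compositions from xᵢ = zᵢ/(1+V/F(Kᵢ−1)), yᵢ = Kᵢxᵢ:
  1: x = 0.302, y = 0.807
  2: x = 0.698, y = 0.193

y_1 = 0.807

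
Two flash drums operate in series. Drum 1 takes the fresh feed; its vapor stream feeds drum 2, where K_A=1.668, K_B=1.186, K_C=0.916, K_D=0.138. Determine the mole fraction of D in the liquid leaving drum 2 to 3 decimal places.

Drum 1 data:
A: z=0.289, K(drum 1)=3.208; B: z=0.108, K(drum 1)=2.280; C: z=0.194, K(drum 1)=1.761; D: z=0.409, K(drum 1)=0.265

Drum 1:
Rachford–Rice: g(ψ₁) = Σ zᵢ(Kᵢ−1)/(1+ψ₁(Kᵢ−1)) = 0.
Feasibility: ΣzᵢKᵢ = 1.623, Σzᵢ/Kᵢ = 1.791 — both > 1, two phases present.
Newton iteration, ψ₁⁰ = 0.5:
  ψ₁ = 0.500: g = 0.0192, g' = -0.995 → ψ₁ = 0.519
Converged at ψ₁ = 0.519.
Drum-1 compositions:
  A: x = 0.135, y = 0.432
  B: x = 0.065, y = 0.148
  C: x = 0.139, y = 0.245
  D: x = 0.661, y = 0.175
Drum-2 feed = drum-1 vapor: z₂ = (0.4319, 0.1479, 0.2449, 0.1753).
Drum 2:
Rachford–Rice: g(ψ₂) = Σ zᵢ(Kᵢ−1)/(1+ψ₂(Kᵢ−1)) = 0.
g(0) = ΣzᵢKᵢ − 1 = 0.144 and g(1) = 1 − Σzᵢ/Kᵢ = -0.921, so a root lies in (0, 1).
Iterate (Newton) starting at ψ₂ = 0.5:
  ψ₂ = 0.500: g = -0.0455, g' = -0.517 → ψ₂ = 0.412
  ψ₂ = 0.412: g = -0.0037, g' = -0.438 → ψ₂ = 0.403
Converged at ψ₂ = 0.403.
  A: x = 0.340, y = 0.568
  B: x = 0.138, y = 0.163
  C: x = 0.253, y = 0.232
  D: x = 0.269, y = 0.037

x_D (drum 2) = 0.269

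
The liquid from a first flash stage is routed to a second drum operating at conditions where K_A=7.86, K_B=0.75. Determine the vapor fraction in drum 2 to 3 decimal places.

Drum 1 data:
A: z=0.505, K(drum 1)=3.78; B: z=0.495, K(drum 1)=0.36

V/F (drum 2) = 0.630

Drum 1:
Material balance + equilibrium reduce to Σ zᵢ(Kᵢ−1)/(1+ψ₁(Kᵢ−1)) = 0.
g(0) = ΣzᵢKᵢ − 1 = 1.087 and g(1) = 1 − Σzᵢ/Kᵢ = -0.509, so a root lies in (0, 1).
Newton iteration, ψ₁⁰ = 0.5:
  ψ₁ = 0.500: g = 0.1215, g' = -1.122 → ψ₁ = 0.608
  ψ₁ = 0.608: g = 0.0029, g' = -1.083 → ψ₁ = 0.611
Converged at ψ₁ = 0.611.
Drum-1 compositions:
  A: x = 0.187, y = 0.707
  B: x = 0.813, y = 0.293
Drum-2 feed = drum-1 liquid: z₂ = (0.1871, 0.8129).
Drum 2:
Binary case is linear: z₁(K₁−1)(1+ψ₂(K₂−1)) + z₂(K₂−1)(1+ψ₂(K₁−1)) = 0
⇒ ψ₂ = [z₁(K₁−1)+z₂(K₂−1)] / [−(K₁−1)(K₂−1)] = 1.0805/1.7150 = 0.630
  A: x = 0.035, y = 0.276
  B: x = 0.965, y = 0.724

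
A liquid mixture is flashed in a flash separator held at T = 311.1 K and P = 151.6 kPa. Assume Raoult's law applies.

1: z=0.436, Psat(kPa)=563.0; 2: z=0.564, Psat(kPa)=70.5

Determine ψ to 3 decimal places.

Raoult's law: Kᵢ = Pᵢˢᵃᵗ/P = Pᵢˢᵃᵗ/151.6.
  K_1 = 563.0/151.6 = 3.71372, K_2 = 70.5/151.6 = 0.46504
Let ψ = V/F and solve Σ zᵢ(Kᵢ−1)/(1+ψ(Kᵢ−1)) = 0.
Check two-phase: ΣzᵢKᵢ = 1.881 > 1 and Σzᵢ/Kᵢ = 1.330 > 1, so g(0) = 0.881 > 0 and g(1) = -0.330 < 0.
Binary case is linear: z₁(K₁−1)(1+ψ(K₂−1)) + z₂(K₂−1)(1+ψ(K₁−1)) = 0
⇒ ψ = [z₁(K₁−1)+z₂(K₂−1)] / [−(K₁−1)(K₂−1)] = 0.8815/1.4517 = 0.607

ψ = 0.607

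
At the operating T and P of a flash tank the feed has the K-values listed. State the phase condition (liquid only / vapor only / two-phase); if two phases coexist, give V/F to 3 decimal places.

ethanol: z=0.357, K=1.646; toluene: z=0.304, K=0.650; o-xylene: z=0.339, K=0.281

ΣzᵢKᵢ = 0.880; Σzᵢ/Kᵢ = 1.891.
Since ΣzᵢKᵢ < 1 the mixture is below its bubble point — single liquid phase.

liquid only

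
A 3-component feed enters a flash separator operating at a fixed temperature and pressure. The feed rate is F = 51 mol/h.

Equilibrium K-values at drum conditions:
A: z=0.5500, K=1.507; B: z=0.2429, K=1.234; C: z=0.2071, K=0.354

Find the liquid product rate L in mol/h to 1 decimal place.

Let β = V/F and solve Σ zᵢ(Kᵢ−1)/(1+β(Kᵢ−1)) = 0.
Feasibility: ΣzᵢKᵢ = 1.2019, Σzᵢ/Kᵢ = 1.1468 — both > 1, two phases present.
Iterate (Newton) starting at β = 0.52:
  β = 0.5200: g = 0.06988, g' = -0.2951 → β = 0.7568
  β = 0.7568: g = -0.01196, g' = -0.4143 → β = 0.7280
  β = 0.7280: g = -0.00031, g' = -0.3931 → β = 0.7272
Converged at β = 0.7272.
Then V = β·F = 0.7272·51 = 37.1 mol/h and L = F − V = 13.9 mol/h.

L = 13.9 mol/h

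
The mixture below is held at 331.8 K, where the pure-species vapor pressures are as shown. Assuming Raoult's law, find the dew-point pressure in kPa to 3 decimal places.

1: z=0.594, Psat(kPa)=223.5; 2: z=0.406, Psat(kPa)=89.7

Pdew = 139.200 kPa

At the dew point ψ → 1, so Σzᵢ/Kᵢ = 1 with Kᵢ = Pᵢˢᵃᵗ/P ⇒ 1/P = Σzᵢ/Pᵢˢᵃᵗ.
1/P = 0.594/223.5 + 0.406/89.7 = 0.007184 ⇒ P = 139.200 kPa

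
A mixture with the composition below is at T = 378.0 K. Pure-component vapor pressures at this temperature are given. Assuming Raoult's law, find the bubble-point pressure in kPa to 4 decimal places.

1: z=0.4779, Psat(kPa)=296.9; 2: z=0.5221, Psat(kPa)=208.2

Pbub = 250.5897 kPa

At the bubble point ψ → 0, so ΣzᵢKᵢ = 1 with Kᵢ = Pᵢˢᵃᵗ/P ⇒ P = ΣzᵢPᵢˢᵃᵗ.
P = 0.4779·296.9 + 0.5221·208.2 = 250.5897 kPa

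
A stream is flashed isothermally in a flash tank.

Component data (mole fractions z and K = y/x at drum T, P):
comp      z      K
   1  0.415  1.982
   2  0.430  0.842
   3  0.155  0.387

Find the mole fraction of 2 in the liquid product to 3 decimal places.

Material balance + equilibrium reduce to Σ zᵢ(Kᵢ−1)/(1+ψ(Kᵢ−1)) = 0.
Feasibility: ΣzᵢKᵢ = 1.245, Σzᵢ/Kᵢ = 1.121 — both > 1, two phases present.
Newton–Raphson from ψ = 0.5:
  ψ = 0.500: g = 0.0626, g' = -0.314 → ψ = 0.699
  ψ = 0.699: g = -0.0011, g' = -0.333 → ψ = 0.696
Converged at ψ = 0.696.
Compositions from xᵢ = zᵢ/(1+ψ(Kᵢ−1)), yᵢ = Kᵢxᵢ:
  1: x = 0.247, y = 0.489
  2: x = 0.483, y = 0.407
  3: x = 0.270, y = 0.105

x_2 = 0.483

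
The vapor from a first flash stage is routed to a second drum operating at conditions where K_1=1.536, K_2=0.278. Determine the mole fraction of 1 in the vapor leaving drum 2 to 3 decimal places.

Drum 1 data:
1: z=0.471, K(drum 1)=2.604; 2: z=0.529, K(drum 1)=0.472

Drum 1:
Binary case is linear: z₁(K₁−1)(1+ψ₁(K₂−1)) + z₂(K₂−1)(1+ψ₁(K₁−1)) = 0
⇒ ψ₁ = [z₁(K₁−1)+z₂(K₂−1)] / [−(K₁−1)(K₂−1)] = 0.4762/0.8469 = 0.562
Drum-1 compositions:
  1: x = 0.248, y = 0.645
  2: x = 0.752, y = 0.355
Drum-2 feed = drum-1 vapor: z₂ = (0.6449, 0.3551).
Drum 2:
Material balance + equilibrium reduce to Σ zᵢ(Kᵢ−1)/(1+ψ₂(Kᵢ−1)) = 0.
g(0) = ΣzᵢKᵢ − 1 = 0.089 and g(1) = 1 − Σzᵢ/Kᵢ = -0.697, so a root lies in (0, 1).
Binary case is linear: z₁(K₁−1)(1+ψ₂(K₂−1)) + z₂(K₂−1)(1+ψ₂(K₁−1)) = 0
⇒ ψ₂ = [z₁(K₁−1)+z₂(K₂−1)] / [−(K₁−1)(K₂−1)] = 0.0893/0.3870 = 0.231
  1: x = 0.574, y = 0.882
  2: x = 0.426, y = 0.118

y_1 (drum 2) = 0.882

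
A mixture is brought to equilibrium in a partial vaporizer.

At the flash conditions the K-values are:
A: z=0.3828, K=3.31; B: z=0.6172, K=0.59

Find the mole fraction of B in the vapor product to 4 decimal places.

y_B = 0.5011

Let β = V/F and solve Σ zᵢ(Kᵢ−1)/(1+β(Kᵢ−1)) = 0.
Feasibility: ΣzᵢKᵢ = 1.6312, Σzᵢ/Kᵢ = 1.1618 — both > 1, two phases present.
Newton–Raphson from β = 0.64:
  β = 0.6400: g = 0.01372, g' = -0.5232 → β = 0.6662
  β = 0.6662: g = 0.00013, g' = -0.5133 → β = 0.6665
Converged at β = 0.6665.
Compositions from xᵢ = zᵢ/(1+β(Kᵢ−1)), yᵢ = Kᵢxᵢ:
  A: x = 0.1507, y = 0.4989
  B: x = 0.8493, y = 0.5011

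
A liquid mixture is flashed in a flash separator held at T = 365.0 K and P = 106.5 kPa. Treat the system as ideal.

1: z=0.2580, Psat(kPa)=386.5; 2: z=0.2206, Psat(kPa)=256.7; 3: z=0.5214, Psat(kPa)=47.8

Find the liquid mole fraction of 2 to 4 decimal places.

Raoult's law: Kᵢ = Pᵢˢᵃᵗ/P = Pᵢˢᵃᵗ/106.5.
  K_1 = 386.5/106.5 = 3.629108, K_2 = 256.7/106.5 = 2.410329, K_3 = 47.8/106.5 = 0.448826
Let ψ = V/F and solve Σ zᵢ(Kᵢ−1)/(1+ψ(Kᵢ−1)) = 0.
Check two-phase: ΣzᵢKᵢ = 1.7020 > 1 and Σzᵢ/Kᵢ = 1.3243 > 1, so g(0) = 0.7020 > 0 and g(1) = -0.3243 < 0.
Newton iteration, ψ⁰ = 0.48:
  ψ = 0.4800: g = 0.09464, g' = -0.7974 → ψ = 0.5987
  ψ = 0.5987: g = 0.00330, g' = -0.7510 → ψ = 0.6031
Converged at ψ = 0.6031.
Compositions from xᵢ = zᵢ/(1+ψ(Kᵢ−1)), yᵢ = Kᵢxᵢ:
  1: x = 0.0998, y = 0.3621
  2: x = 0.1192, y = 0.2873
  3: x = 0.7810, y = 0.3505

x_2 = 0.1192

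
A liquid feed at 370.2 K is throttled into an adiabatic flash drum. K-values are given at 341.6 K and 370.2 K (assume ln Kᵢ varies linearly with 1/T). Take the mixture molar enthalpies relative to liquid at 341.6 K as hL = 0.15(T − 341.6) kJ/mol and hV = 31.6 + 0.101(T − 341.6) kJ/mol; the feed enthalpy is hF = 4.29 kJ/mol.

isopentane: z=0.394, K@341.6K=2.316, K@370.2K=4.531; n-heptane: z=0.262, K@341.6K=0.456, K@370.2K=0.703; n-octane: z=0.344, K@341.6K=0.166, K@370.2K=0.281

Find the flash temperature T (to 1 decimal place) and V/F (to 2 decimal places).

Adiabatic flash: solve Rachford–Rice at each trial T, then check hF = ψ·hV(T) + (1−ψ)·hL(T).
  T = 341.6 K: K = (2.316, 0.456, 0.166), RR gives ψ = 0.094, H_out = 2.967 kJ/mol
  T = 370.2 K: K = (4.531, 0.703, 0.281), RR gives ψ = 0.523, H_out = 20.089 kJ/mol
  T = 355.9 K: K = (3.283, 0.571, 0.218), RR gives ψ = 0.348, H_out = 12.893 kJ/mol
  T = 348.8 K: K = (2.771, 0.512, 0.191), RR gives ψ = 0.239, H_out = 8.563 kJ/mol
  T = 345.2 K: K = (2.536, 0.483, 0.178), RR gives ψ = 0.173, H_out = 5.972 kJ/mol
  T = 343.4 K: K = (2.424, 0.470, 0.172), RR gives ψ = 0.135, H_out = 4.531 kJ/mol
Linear interpolation between T = 341.6 (H_out = 2.967) and T = 343.4 (H_out = 4.531) on hF = 4.29 gives T ≈ 343.1 K, at which ψ = 0.13.

T = 343.1 K, V/F = 0.13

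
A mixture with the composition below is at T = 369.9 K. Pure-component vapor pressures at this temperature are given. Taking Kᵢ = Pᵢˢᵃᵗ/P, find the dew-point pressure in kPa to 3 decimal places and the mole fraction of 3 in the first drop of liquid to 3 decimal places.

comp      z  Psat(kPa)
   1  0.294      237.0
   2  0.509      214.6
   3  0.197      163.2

Pdew = 207.492 kPa, x_3 = 0.250

At the dew point ψ → 1, so Σzᵢ/Kᵢ = 1 with Kᵢ = Pᵢˢᵃᵗ/P ⇒ 1/P = Σzᵢ/Pᵢˢᵃᵗ.
1/P = 0.294/237.0 + 0.509/214.6 + 0.197/163.2 = 0.004819 ⇒ P = 207.492 kPa
xᵢ = zᵢP/Pᵢˢᵃᵗ ⇒ x_3 = 0.197·207.492/163.2 = 0.250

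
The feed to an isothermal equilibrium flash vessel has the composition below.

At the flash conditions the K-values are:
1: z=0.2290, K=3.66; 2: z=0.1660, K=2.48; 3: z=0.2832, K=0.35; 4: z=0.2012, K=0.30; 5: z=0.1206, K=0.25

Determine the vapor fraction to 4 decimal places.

ψ = 0.2871

Newton–Raphson from ψ = 0.5:
  ψ = 0.5000: g = -0.23148, g' = -1.0882 → ψ = 0.2873
  ψ = 0.2873: g = -0.00025, g' = -1.1452 → ψ = 0.2871
Converged at ψ = 0.2871.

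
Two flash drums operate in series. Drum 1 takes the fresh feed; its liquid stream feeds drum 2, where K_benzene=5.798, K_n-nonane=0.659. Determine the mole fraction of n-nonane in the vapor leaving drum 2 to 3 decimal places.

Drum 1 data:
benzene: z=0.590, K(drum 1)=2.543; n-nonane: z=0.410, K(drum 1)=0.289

y_n-nonane (drum 2) = 0.615

Drum 1:
Let ψ₁ = V/F and solve Σ zᵢ(Kᵢ−1)/(1+ψ₁(Kᵢ−1)) = 0.
Check two-phase: ΣzᵢKᵢ = 1.619 > 1 and Σzᵢ/Kᵢ = 1.651 > 1, so g(0) = 0.619 > 0 and g(1) = -0.651 < 0.
Binary case is linear: z₁(K₁−1)(1+ψ₁(K₂−1)) + z₂(K₂−1)(1+ψ₁(K₁−1)) = 0
⇒ ψ₁ = [z₁(K₁−1)+z₂(K₂−1)] / [−(K₁−1)(K₂−1)] = 0.6189/1.0971 = 0.564
Drum-1 compositions:
  benzene: x = 0.315, y = 0.802
  n-nonane: x = 0.685, y = 0.198
Drum-2 feed = drum-1 liquid: z₂ = (0.3154, 0.6846).
Drum 2:
Material balance + equilibrium reduce to Σ zᵢ(Kᵢ−1)/(1+ψ₂(Kᵢ−1)) = 0.
Feasibility: ΣzᵢKᵢ = 2.280, Σzᵢ/Kᵢ = 1.093 — both > 1, two phases present.
Binary case is linear: z₁(K₁−1)(1+ψ₂(K₂−1)) + z₂(K₂−1)(1+ψ₂(K₁−1)) = 0
⇒ ψ₂ = [z₁(K₁−1)+z₂(K₂−1)] / [−(K₁−1)(K₂−1)] = 1.2800/1.6361 = 0.782
  benzene: x = 0.066, y = 0.385
  n-nonane: x = 0.934, y = 0.615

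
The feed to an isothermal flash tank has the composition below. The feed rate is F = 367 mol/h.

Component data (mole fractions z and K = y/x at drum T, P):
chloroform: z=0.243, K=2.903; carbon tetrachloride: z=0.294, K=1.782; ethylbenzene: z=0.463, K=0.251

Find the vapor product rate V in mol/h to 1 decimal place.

V = 123.6 mol/h

Rachford–Rice: g(ψ) = Σ zᵢ(Kᵢ−1)/(1+ψ(Kᵢ−1)) = 0.
g(0) = ΣzᵢKᵢ − 1 = 0.346 and g(1) = 1 − Σzᵢ/Kᵢ = -1.093, so a root lies in (0, 1).
Iterate (Newton) starting at ψ = 0.5:
  ψ = 0.500: g = -0.1522, g' = -0.988 → ψ = 0.346
  ψ = 0.346: g = -0.0083, g' = -0.905 → ψ = 0.337
Converged at ψ = 0.337.
Then V = ψ·F = 0.3368·367 = 123.6 mol/h and L = F − V = 243.4 mol/h.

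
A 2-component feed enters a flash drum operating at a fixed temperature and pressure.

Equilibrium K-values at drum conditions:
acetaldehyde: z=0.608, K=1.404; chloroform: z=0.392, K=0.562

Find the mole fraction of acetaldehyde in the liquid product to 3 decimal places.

x_acetaldehyde = 0.520

Rachford–Rice: g(ψ) = Σ zᵢ(Kᵢ−1)/(1+ψ(Kᵢ−1)) = 0.
Feasibility: ΣzᵢKᵢ = 1.074, Σzᵢ/Kᵢ = 1.131 — both > 1, two phases present.
Iterate (Newton) starting at ψ = 0.5:
  ψ = 0.500: g = -0.0155, g' = -0.192 → ψ = 0.419
  ψ = 0.419: g = -0.0003, g' = -0.185 → ψ = 0.418
Converged at ψ = 0.418.
Compositions from xᵢ = zᵢ/(1+ψ(Kᵢ−1)), yᵢ = Kᵢxᵢ:
  acetaldehyde: x = 0.520, y = 0.730
  chloroform: x = 0.480, y = 0.270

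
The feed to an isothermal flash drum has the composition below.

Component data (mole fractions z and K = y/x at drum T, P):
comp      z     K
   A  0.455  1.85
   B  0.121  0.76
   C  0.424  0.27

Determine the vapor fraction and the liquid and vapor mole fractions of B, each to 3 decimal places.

Let ψ = V/F and solve Σ zᵢ(Kᵢ−1)/(1+ψ(Kᵢ−1)) = 0.
Check two-phase: ΣzᵢKᵢ = 1.048 > 1 and Σzᵢ/Kᵢ = 1.976 > 1, so g(0) = 0.048 > 0 and g(1) = -0.976 < 0.
Newton–Raphson from ψ = 0.56:
  ψ = 0.560: g = -0.2951, g' = -0.807 → ψ = 0.194
  ψ = 0.194: g = -0.0592, g' = -0.557 → ψ = 0.088
  ψ = 0.088: g = -0.0006, g' = -0.550 → ψ = 0.087
Converged at ψ = 0.087.
Compositions from xᵢ = zᵢ/(1+ψ(Kᵢ−1)), yᵢ = Kᵢxᵢ:
  A: x = 0.424, y = 0.784
  B: x = 0.124, y = 0.094
  C: x = 0.453, y = 0.122

ψ = 0.087, x_B = 0.124, y_B = 0.094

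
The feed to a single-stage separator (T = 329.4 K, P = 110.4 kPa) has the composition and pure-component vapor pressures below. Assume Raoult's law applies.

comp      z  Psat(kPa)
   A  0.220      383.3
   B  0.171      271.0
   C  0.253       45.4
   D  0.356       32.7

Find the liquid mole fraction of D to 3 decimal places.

Raoult's law: Kᵢ = Pᵢˢᵃᵗ/P = Pᵢˢᵃᵗ/110.4.
  K_A = 383.3/110.4 = 3.47192, K_B = 271.0/110.4 = 2.45471, K_C = 45.4/110.4 = 0.41123, K_D = 32.7/110.4 = 0.29620
Iterate (Newton) starting at ψ = 0.62:
  ψ = 0.620: g = -0.3336, g' = -1.082 → ψ = 0.312
  ψ = 0.312: g = -0.0251, g' = -1.021 → ψ = 0.287
Converged at ψ = 0.287.
Compositions from xᵢ = zᵢ/(1+ψ(Kᵢ−1)), yᵢ = Kᵢxᵢ:
  A: x = 0.129, y = 0.447
  B: x = 0.121, y = 0.296
  C: x = 0.305, y = 0.125
  D: x = 0.446, y = 0.132

x_D = 0.446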